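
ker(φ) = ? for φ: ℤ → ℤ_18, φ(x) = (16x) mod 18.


Kernel = preimage of identity
ker(φ) = {x ∈ ℤ : 16x ≡ 0 (mod 18)}. gcd(16,18) = 2, so 16x ≡ 0 (mod 18) ⟺ x ≡ 0 (mod 18/2 = 9). Hence ker(φ) = 9ℤ

ker(φ) = 9ℤ


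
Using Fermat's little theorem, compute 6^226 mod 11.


Fermat's little theorem: if p is prime and gcd(a,p)=1, then a^(p-1) ≡ 1 (mod p)
p = 11 is prime, gcd(6,11) = 1
Reduce exponent: 226 mod 10 = 6
So 6^226 ≡ 6^6 (mod 11)
6^6 mod 11 = 5

6^226 ≡ 5 (mod 11)


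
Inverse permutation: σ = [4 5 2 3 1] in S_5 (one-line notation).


To find σ⁻¹, swap domain and range:
σ(1) = 4 → σ⁻¹(4) = 1
σ(2) = 5 → σ⁻¹(5) = 2
σ(3) = 2 → σ⁻¹(2) = 3
σ(4) = 3 → σ⁻¹(3) = 4
σ(5) = 1 → σ⁻¹(1) = 5

σ⁻¹ = [5 3 4 1 2]


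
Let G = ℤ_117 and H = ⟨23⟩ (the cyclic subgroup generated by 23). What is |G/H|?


|⟨23⟩| = n / gcd(23, 117) = 117 / 1 = 117
H is normal (ℤ_117 is abelian).
|G/H| = |G| / |H| = 117 / 117 = 1

|G/H| = 1


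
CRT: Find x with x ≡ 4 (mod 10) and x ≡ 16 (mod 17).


m₁ = 10, m₂ = 17, gcd = 1, so CRT applies. M = m₁·m₂ = 170
Let M₁ = M/m₁ = 17, M₂ = M/m₂ = 10
Find y₁ ≡ M₁⁻¹ (mod m₁): 17⁻¹ ≡ 3 (mod 10)
Find y₂ ≡ M₂⁻¹ (mod m₂): 10⁻¹ ≡ 12 (mod 17)
x = a₁·M₁·y₁ + a₂·M₂·y₂ = 4·17·3 + 16·10·12 = 2124
Reduce mod 170: x ≡ 84
Check: 84 mod 10 = 4 ✓, 84 mod 17 = 16 ✓

x ≡ 84 (mod 170)


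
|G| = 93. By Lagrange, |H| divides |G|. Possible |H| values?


Lagrange's theorem: |H| divides |G|
|G| = 93
Divisors of 93: 1, 3, 31, 93

Possible subgroup orders: {1, 3, 31, 93}


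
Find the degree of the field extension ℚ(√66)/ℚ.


√66 has minimal polynomial x² - 66 (irreducible over ℚ since 66 is squarefree)

[ℚ(√66)/ℚ] = 2


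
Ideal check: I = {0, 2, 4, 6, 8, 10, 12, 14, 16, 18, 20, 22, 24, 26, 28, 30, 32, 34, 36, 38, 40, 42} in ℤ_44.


Check ideal conditions for I = {0, 2, 4, 6, 8, 10, 12, 14, 16, 18, 20, 22, 24, 26, 28, 30, 32, 34, 36, 38, 40, 42} in ℤ_44:
(1) I is an additive subgroup? Yes
(2) For r ∈ ℤ_44 and a ∈ I: r·a ∈ I? Yes

Yes, I is an ideal of ℤ_44


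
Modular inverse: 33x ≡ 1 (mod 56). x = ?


Use the extended Euclidean algorithm to write 1 = 33·s + 56·t; then s mod 56 is the inverse.
Euclidean algorithm:
  33 = 0·56 + 33
  56 = 1·33 + 23
  33 = 1·23 + 10
  23 = 2·10 + 3
  10 = 3·3 + 1
  3 = 3·1 + 0
gcd(33,56) = 1
Back-substitution gives: 33·(17) + 56·(-10) = 1
So 33⁻¹ ≡ 17 ≡ 17 (mod 56)
Check: 33 × 17 = 561 ≡ 1 (mod 56) ✓

33⁻¹ ≡ 17 (mod 56)


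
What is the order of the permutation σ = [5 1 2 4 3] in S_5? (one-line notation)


Cycle decomposition: (1 5 3 2)
Cycle lengths: 4
Order = lcm(4) = 4

ord(σ) = 4


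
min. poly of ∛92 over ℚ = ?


∛92 satisfies x³ - 92 = 0, irreducible over ℚ (no rational root; 92 is not a perfect cube)

Minimal polynomial: x³ - 92


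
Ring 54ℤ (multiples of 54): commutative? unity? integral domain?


54ℤ is a commutative ring under +,× but has no multiplicative identity (1 ∉ 54ℤ); it has no zero divisors, but without unity it is not an integral domain
Commutative: Yes
Integral domain: No
Has unity: No

54ℤ (multiples of 54): Commutative=Yes, Unity=No


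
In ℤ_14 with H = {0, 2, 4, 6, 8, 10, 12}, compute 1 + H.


1 + H = {1 + h (mod 14) : h ∈ H}
1+0=1, 1+2=3, 1+4=5, 1+6=7, 1+8=9, 1+10=11, 1+12=13

1 + H = {1, 3, 5, 7, 9, 11, 13}


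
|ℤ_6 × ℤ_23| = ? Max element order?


|ℤ_6 × ℤ_23| = 6 × 23 = 138
Max element order = lcm(6,23) = 138
Cyclic? Yes (gcd=1)

|ℤ_6×ℤ_23| = 138, max element order = 138


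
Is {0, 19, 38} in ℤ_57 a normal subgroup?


H = {0, 19, 38} in ℤ_57
ℤ_57 is abelian; every subgroup of an abelian group is normal

Yes, normal subgroup


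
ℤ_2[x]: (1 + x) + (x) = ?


Add coefficients mod 2:
x^0: 1 + 0 = 1 (mod 2)
x^1: 1 + 1 = 0 (mod 2)
Result: 1

f + g = 1


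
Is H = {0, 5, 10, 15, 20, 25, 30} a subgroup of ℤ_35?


Subgroup test for H = {0, 5, 10, 15, 20, 25, 30} in (ℤ_35, +):
(1) 0 ∈ H? Yes
(2) Closure: for all a,b ∈ H, (a+b) mod 35 ∈ H? Yes
(3) Inverses: for all a ∈ H, -a mod 35 ∈ H? Yes

Yes, H is a subgroup of ℤ_35


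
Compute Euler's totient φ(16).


φ(n) = count of k ∈ {1,...,n} with gcd(k,n)=1
Coprimes to 16: {1, 3, 5, 7, 9, 11, 13, 15}
Count: 8

φ(16) = 8


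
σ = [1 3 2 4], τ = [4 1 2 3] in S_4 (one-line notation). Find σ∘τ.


σ∘τ: apply τ first, then σ
1 →τ 4 →σ 4
2 →τ 1 →σ 1
3 →τ 2 →σ 3
4 →τ 3 →σ 2

σ∘τ = [4 1 3 2]


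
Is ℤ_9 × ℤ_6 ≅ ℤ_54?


Comparing ℤ_9 × ℤ_6 and ℤ_54:
gcd(9,6) = 3 ≠ 1. Max element order in ℤ_9×ℤ_6 is lcm(9,6) = 18 < 54, so it has no element of order 54

No, ℤ_9 × ℤ_6 ≇ ℤ_54


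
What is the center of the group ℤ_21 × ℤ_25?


Z(G) = {g ∈ G | gx = xg for all x ∈ G}
Direct product of abelian groups is abelian, so Z(G) = G

Z(ℤ_21 × ℤ_25) = ℤ_21 × ℤ_25


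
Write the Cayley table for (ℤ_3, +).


Elements: {0, 1, 2}
Operation: addition mod 3
Entry (a, b) = (a + b) mod 3

Cayley table:
  | 0 | 1 | 2
0 | 0 | 1 | 2
1 | 1 | 2 | 0
2 | 2 | 0 | 1


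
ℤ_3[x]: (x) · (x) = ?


Expand and collect like terms; reduce coefficients mod 3:
x^0: 0·0 = 0 ≡ 0 (mod 3)
x^1: 0·1 + 1·0 = 0 ≡ 0 (mod 3)
x^2: 1·1 = 1 ≡ 1 (mod 3)
Result: x^2

f · g = x^2


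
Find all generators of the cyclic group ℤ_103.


g generates ℤ_n iff gcd(g,n) = 1
Prime factors of 103: 103
Generators are g ∈ {1,...,102} not divisible by any of these primes.
Generators: {1, 2, 3, 4, 5, 6, 7, 8, 9, 10, 11, 12, 13, 14, 15, 16, 17, 18, 19, 20, 21, 22, 23, 24, 25, 26, 27, 28, 29, 30, 31, 32, 33, 34, 35, 36, 37, 38, 39, 40, 41, 42, 43, 44, 45, 46, 47, 48, 49, 50, 51, 52, 53, 54, 55, 56, 57, 58, 59, 60, 61, 62, 63, 64, 65, 66, 67, 68, 69, 70, 71, 72, 73, 74, 75, 76, 77, 78, 79, 80, 81, 82, 83, 84, 85, 86, 87, 88, 89, 90, 91, 92, 93, 94, 95, 96, 97, 98, 99, 100, 101, 102}
Number of generators = φ(103) = 102

Generators of ℤ_103 = {1, 2, 3, 4, 5, 6, 7, 8, 9, 10, 11, 12, 13, 14, 15, 16, 17, 18, 19, 20, 21, 22, 23, 24, 25, 26, 27, 28, 29, 30, 31, 32, 33, 34, 35, 36, 37, 38, 39, 40, 41, 42, 43, 44, 45, 46, 47, 48, 49, 50, 51, 52, 53, 54, 55, 56, 57, 58, 59, 60, 61, 62, 63, 64, 65, 66, 67, 68, 69, 70, 71, 72, 73, 74, 75, 76, 77, 78, 79, 80, 81, 82, 83, 84, 85, 86, 87, 88, 89, 90, 91, 92, 93, 94, 95, 96, 97, 98, 99, 100, 101, 102}


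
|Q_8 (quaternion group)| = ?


Q_8 = {±1, ±i, ±j, ±k}
|Q_8| = 8

|Q_8 (quaternion group)| = 8


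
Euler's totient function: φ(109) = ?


Factor n: 109 = 109
φ(n) = n · ∏(1 - 1/p) over distinct primes p | n
φ(109) = 109 · (1 - 1/109) = 108

φ(109) = 108


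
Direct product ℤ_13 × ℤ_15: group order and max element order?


|ℤ_13 × ℤ_15| = 13 × 15 = 195
Max element order = lcm(13,15) = 195
Cyclic? Yes (gcd=1)

|ℤ_13×ℤ_15| = 195, max element order = 195


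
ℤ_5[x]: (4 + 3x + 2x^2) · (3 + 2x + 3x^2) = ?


Expand and collect like terms; reduce coefficients mod 5:
x^0: 4·3 = 12 ≡ 2 (mod 5)
x^1: 4·2 + 3·3 = 17 ≡ 2 (mod 5)
x^2: 4·3 + 3·2 + 2·3 = 24 ≡ 4 (mod 5)
x^3: 3·3 + 2·2 = 13 ≡ 3 (mod 5)
x^4: 2·3 = 6 ≡ 1 (mod 5)
Result: 2 + 2x + 4x^2 + 3x^3 + x^4

f · g = 2 + 2x + 4x^2 + 3x^3 + x^4


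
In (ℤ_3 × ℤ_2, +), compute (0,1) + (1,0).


Operation: componentwise addition mod (3, 2)
(0,1) + (1,0) = ((a₁+b₁) mod 3, (a₂+b₂) mod 2) with a = (0,1), b = (1,0)

(0,1) + (1,0) = (1,1)


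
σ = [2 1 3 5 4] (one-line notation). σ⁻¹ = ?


To find σ⁻¹, swap domain and range:
σ(1) = 2 → σ⁻¹(2) = 1
σ(2) = 1 → σ⁻¹(1) = 2
σ(3) = 3 → σ⁻¹(3) = 3
σ(4) = 5 → σ⁻¹(5) = 4
σ(5) = 4 → σ⁻¹(4) = 5

σ⁻¹ = [2 1 3 5 4]


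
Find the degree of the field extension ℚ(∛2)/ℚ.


∛2 has minimal polynomial x³ - 2 (irreducible over ℚ since 2 is not a perfect cube)

[ℚ(∛2)/ℚ] = 3


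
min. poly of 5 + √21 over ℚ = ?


Let α = 5 + √21. Then α - 5 = √21, so (α - 5)² = 21, giving α² - 10α + 4 = 0. Degree 2 and α ∉ ℚ, so this is the minimal polynomial.

Minimal polynomial: x² - 10x + 4


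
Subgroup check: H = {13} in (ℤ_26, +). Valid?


Subgroup test for H = {13} in (ℤ_26, +):
(1) 0 ∈ H? No
(2) Closure: for all a,b ∈ H, (a+b) mod 26 ∈ H? No  [counterexample: 13 + 13 = 0 ∉ H]
(3) Inverses: for all a ∈ H, -a mod 26 ∈ H? Yes

No, H is not a subgroup of ℤ_26


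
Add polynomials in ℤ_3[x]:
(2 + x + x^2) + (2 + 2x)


Add coefficients mod 3:
x^0: 2 + 2 = 1 (mod 3)
x^1: 1 + 2 = 0 (mod 3)
x^2: 1 + 0 = 1 (mod 3)
Result: 1 + x^2

f + g = 1 + x^2


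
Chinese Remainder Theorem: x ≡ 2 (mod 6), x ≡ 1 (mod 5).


m₁ = 6, m₂ = 5, gcd = 1, so CRT applies. M = m₁·m₂ = 30
Let M₁ = M/m₁ = 5, M₂ = M/m₂ = 6
Find y₁ ≡ M₁⁻¹ (mod m₁): 5⁻¹ ≡ 5 (mod 6)
Find y₂ ≡ M₂⁻¹ (mod m₂): 6⁻¹ ≡ 1 (mod 5)
x = a₁·M₁·y₁ + a₂·M₂·y₂ = 2·5·5 + 1·6·1 = 56
Reduce mod 30: x ≡ 26
Check: 26 mod 6 = 2 ✓, 26 mod 5 = 1 ✓

x ≡ 26 (mod 30)


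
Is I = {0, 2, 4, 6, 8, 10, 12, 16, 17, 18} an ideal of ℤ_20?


Check ideal conditions for I = {0, 2, 4, 6, 8, 10, 12, 16, 17, 18} in ℤ_20:
(1) I is an additive subgroup? No
(2) For r ∈ ℤ_20 and a ∈ I: r·a ∈ I? No  [counterexample: r=2, a=17, r·a mod 20 = 14 ∉ I]

No, I is not an ideal of ℤ_20


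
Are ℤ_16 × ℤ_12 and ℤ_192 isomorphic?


Comparing ℤ_16 × ℤ_12 and ℤ_192:
gcd(16,12) = 4 ≠ 1. Max element order in ℤ_16×ℤ_12 is lcm(16,12) = 48 < 192, so it has no element of order 192

No, ℤ_16 × ℤ_12 ≇ ℤ_192


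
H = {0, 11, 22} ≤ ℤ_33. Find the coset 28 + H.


28 + H = {28 + h (mod 33) : h ∈ H}
28+0=28, 28+11=6, 28+22=17
28 + H = {6, 17, 28} = 6 + H

28 + H = {6, 17, 28}


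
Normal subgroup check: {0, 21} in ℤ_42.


H = {0, 21} in ℤ_42
ℤ_42 is abelian; every subgroup of an abelian group is normal

Yes, normal subgroup


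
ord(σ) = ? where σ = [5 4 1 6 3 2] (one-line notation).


Cycle decomposition: (1 5 3) (2 4 6)
Cycle lengths: 3, 3
Order = lcm(3, 3) = 3

ord(σ) = 3


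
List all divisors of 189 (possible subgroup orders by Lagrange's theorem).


Lagrange's theorem: |H| divides |G|
|G| = 189
Divisors of 189: 1, 3, 7, 9, 21, 27, 63, 189

Possible subgroup orders: {1, 3, 7, 9, 21, 27, 63, 189}


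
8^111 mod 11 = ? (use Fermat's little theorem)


Fermat's little theorem: if p is prime and gcd(a,p)=1, then a^(p-1) ≡ 1 (mod p)
p = 11 is prime, gcd(8,11) = 1
Reduce exponent: 111 mod 10 = 1
So 8^111 ≡ 8^1 (mod 11)
8^1 mod 11 = 8

8^111 ≡ 8 (mod 11)


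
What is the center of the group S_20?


Z(G) = {g ∈ G | gx = xg for all x ∈ G}
S_n is non-abelian for n ≥ 3; Z(S_20) is trivial

Z(S_20) = {e}


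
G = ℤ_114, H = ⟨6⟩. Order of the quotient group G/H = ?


|⟨6⟩| = n / gcd(6, 114) = 114 / 6 = 19
H is normal (ℤ_114 is abelian).
|G/H| = |G| / |H| = 114 / 19 = 6

|G/H| = 6


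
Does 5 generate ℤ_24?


g generates ℤ_n iff gcd(g, n) = 1
gcd(5, 24) = 1
Since gcd = 1, 5 is a generator.

Yes, 5 generates ℤ_24


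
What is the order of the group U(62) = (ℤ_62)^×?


U(n) is the group of units mod n; |U(n)| = φ(n)
|U(62)| = φ(62) = 30

|U(62) = (ℤ_62)^×| = 30


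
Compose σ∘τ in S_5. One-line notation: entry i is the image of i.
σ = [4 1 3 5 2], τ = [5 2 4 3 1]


σ∘τ: apply τ first, then σ
1 →τ 5 →σ 2
2 →τ 2 →σ 1
3 →τ 4 →σ 5
4 →τ 3 →σ 3
5 →τ 1 →σ 4

σ∘τ = [2 1 5 3 4]


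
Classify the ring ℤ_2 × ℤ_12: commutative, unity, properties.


Direct product ring; commutative with unity (1,1); but (1,0)·(0,1) = (0,0) gives zero divisors, so not an integral domain
Commutative: Yes
Integral domain: No
Has unity: Yes

ℤ_2 × ℤ_12: Commutative=Yes, Unity=Yes


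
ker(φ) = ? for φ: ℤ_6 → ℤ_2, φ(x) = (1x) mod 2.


Kernel = preimage of identity
ker(φ) = {x ∈ ℤ_6 : 1x ≡ 0 (mod 2)}. Since 2 | 6, φ is well-defined. The kernel is the cyclic subgroup ⟨2⟩ of ℤ_6 (order 3), i.e. {0, 2, 4}

ker(φ) = {0, 2, 4}


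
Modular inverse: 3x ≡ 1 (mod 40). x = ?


Use the extended Euclidean algorithm to write 1 = 3·s + 40·t; then s mod 40 is the inverse.
Euclidean algorithm:
  3 = 0·40 + 3
  40 = 13·3 + 1
  3 = 3·1 + 0
gcd(3,40) = 1
Back-substitution gives: 3·(-13) + 40·(1) = 1
So 3⁻¹ ≡ -13 ≡ 27 (mod 40)
Check: 3 × 27 = 81 ≡ 1 (mod 40) ✓

3⁻¹ ≡ 27 (mod 40)


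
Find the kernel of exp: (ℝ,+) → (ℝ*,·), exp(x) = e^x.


Kernel = preimage of identity
ker(exp) = {x ∈ ℝ | e^x = 1} = {0}

ker(exp) = {0}


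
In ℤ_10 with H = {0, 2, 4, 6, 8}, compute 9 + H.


9 + H = {9 + h (mod 10) : h ∈ H}
9+0=9, 9+2=1, 9+4=3, 9+6=5, 9+8=7
9 + H = {1, 3, 5, 7, 9} = 1 + H

9 + H = {1, 3, 5, 7, 9}


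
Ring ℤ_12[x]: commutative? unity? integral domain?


ℤ_12 has zero divisors (2·6 ≡ 0), and these lift to constant zero divisors in ℤ_12[x]; so not an integral domain
Commutative: Yes
Integral domain: No
Has unity: Yes

ℤ_12[x]: Commutative=Yes, Unity=Yes


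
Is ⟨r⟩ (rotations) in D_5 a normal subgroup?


H = ⟨r⟩ (rotations) in D_5
The rotation subgroup ⟨r⟩ has index 2 in D_5, so it is normal

Yes, normal subgroup


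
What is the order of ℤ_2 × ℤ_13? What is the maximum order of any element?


|ℤ_2 × ℤ_13| = 2 × 13 = 26
Max element order = lcm(2,13) = 26
Cyclic? Yes (gcd=1)

|ℤ_2×ℤ_13| = 26, max element order = 26


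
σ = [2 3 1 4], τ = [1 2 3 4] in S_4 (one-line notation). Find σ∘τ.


σ∘τ: apply τ first, then σ
1 →τ 1 →σ 2
2 →τ 2 →σ 3
3 →τ 3 →σ 1
4 →τ 4 →σ 4

σ∘τ = [2 3 1 4]


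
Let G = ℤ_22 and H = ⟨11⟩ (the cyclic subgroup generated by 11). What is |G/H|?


|⟨11⟩| = n / gcd(11, 22) = 22 / 11 = 2
H is normal (ℤ_22 is abelian).
|G/H| = |G| / |H| = 22 / 2 = 11

|G/H| = 11


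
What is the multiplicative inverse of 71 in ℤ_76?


Use the extended Euclidean algorithm to write 1 = 71·s + 76·t; then s mod 76 is the inverse.
Euclidean algorithm:
  71 = 0·76 + 71
  76 = 1·71 + 5
  71 = 14·5 + 1
  5 = 5·1 + 0
gcd(71,76) = 1
Back-substitution gives: 71·(15) + 76·(-14) = 1
So 71⁻¹ ≡ 15 ≡ 15 (mod 76)
Check: 71 × 15 = 1065 ≡ 1 (mod 76) ✓

71⁻¹ ≡ 15 (mod 76)


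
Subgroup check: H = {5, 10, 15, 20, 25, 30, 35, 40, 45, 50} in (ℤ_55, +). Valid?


Subgroup test for H = {5, 10, 15, 20, 25, 30, 35, 40, 45, 50} in (ℤ_55, +):
(1) 0 ∈ H? No
(2) Closure: for all a,b ∈ H, (a+b) mod 55 ∈ H? No  [counterexample: 5 + 50 = 0 ∉ H]
(3) Inverses: for all a ∈ H, -a mod 55 ∈ H? Yes

No, H is not a subgroup of ℤ_55


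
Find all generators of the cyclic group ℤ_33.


g generates ℤ_n iff gcd(g,n) = 1
Prime factors of 33: 3, 11
Generators are g ∈ {1,...,32} not divisible by any of these primes.
Generators: {1, 2, 4, 5, 7, 8, 10, 13, 14, 16, 17, 19, 20, 23, 25, 26, 28, 29, 31, 32}
Number of generators = φ(33) = 20

Generators of ℤ_33 = {1, 2, 4, 5, 7, 8, 10, 13, 14, 16, 17, 19, 20, 23, 25, 26, 28, 29, 31, 32}


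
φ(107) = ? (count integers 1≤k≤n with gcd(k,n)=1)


Factor n: 107 = 107
φ(n) = n · ∏(1 - 1/p) over distinct primes p | n
φ(107) = 107 · (1 - 1/107) = 106

φ(107) = 106


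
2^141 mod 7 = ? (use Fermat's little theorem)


Fermat's little theorem: if p is prime and gcd(a,p)=1, then a^(p-1) ≡ 1 (mod p)
p = 7 is prime, gcd(2,7) = 1
Reduce exponent: 141 mod 6 = 3
So 2^141 ≡ 2^3 (mod 7)
2^3 mod 7 = 1

2^141 ≡ 1 (mod 7)


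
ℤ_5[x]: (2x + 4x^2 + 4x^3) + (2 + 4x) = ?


Add coefficients mod 5:
x^0: 0 + 2 = 2 (mod 5)
x^1: 2 + 4 = 1 (mod 5)
x^2: 4 + 0 = 4 (mod 5)
x^3: 4 + 0 = 4 (mod 5)
Result: 2 + x + 4x^2 + 4x^3

f + g = 2 + x + 4x^2 + 4x^3


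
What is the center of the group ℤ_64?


Z(G) = {g ∈ G | gx = xg for all x ∈ G}
ℤ_64 is abelian, so Z(G) = G

Z(ℤ_64) = ℤ_64


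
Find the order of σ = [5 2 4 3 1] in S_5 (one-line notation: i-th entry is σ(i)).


Cycle decomposition: (1 5) (3 4)
Cycle lengths: 2, 2
Order = lcm(2, 2) = 2

ord(σ) = 2


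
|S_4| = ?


|S_n| = n! (number of permutations of n symbols)
|S_4| = 4! = 24

|S_4| = 24


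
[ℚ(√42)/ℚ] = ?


√42 has minimal polynomial x² - 42 (irreducible over ℚ since 42 is squarefree)

[ℚ(√42)/ℚ] = 2


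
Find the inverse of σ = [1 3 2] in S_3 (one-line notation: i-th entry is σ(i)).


To find σ⁻¹, swap domain and range:
σ(1) = 1 → σ⁻¹(1) = 1
σ(2) = 3 → σ⁻¹(3) = 2
σ(3) = 2 → σ⁻¹(2) = 3

σ⁻¹ = [1 3 2]


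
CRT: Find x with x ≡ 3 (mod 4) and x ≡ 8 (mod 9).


m₁ = 4, m₂ = 9, gcd = 1, so CRT applies. M = m₁·m₂ = 36
Let M₁ = M/m₁ = 9, M₂ = M/m₂ = 4
Find y₁ ≡ M₁⁻¹ (mod m₁): 9⁻¹ ≡ 1 (mod 4)
Find y₂ ≡ M₂⁻¹ (mod m₂): 4⁻¹ ≡ 7 (mod 9)
x = a₁·M₁·y₁ + a₂·M₂·y₂ = 3·9·1 + 8·4·7 = 251
Reduce mod 36: x ≡ 35
Check: 35 mod 4 = 3 ✓, 35 mod 9 = 8 ✓

x ≡ 35 (mod 36)


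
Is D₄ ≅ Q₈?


Comparing D₄ and Q₈:
D₄ has 5 elements of order 2; Q₈ has only 1

No, D₄ ≇ Q₈


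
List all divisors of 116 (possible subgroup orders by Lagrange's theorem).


Lagrange's theorem: |H| divides |G|
|G| = 116
Divisors of 116: 1, 2, 4, 29, 58, 116

Possible subgroup orders: {1, 2, 4, 29, 58, 116}


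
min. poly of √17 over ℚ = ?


√17 satisfies x² - 17 = 0, irreducible over ℚ since 17 is squarefree

Minimal polynomial: x² - 17


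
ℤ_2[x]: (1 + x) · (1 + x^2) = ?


Expand and collect like terms; reduce coefficients mod 2:
x^0: 1·1 = 1 ≡ 1 (mod 2)
x^1: 1·0 + 1·1 = 1 ≡ 1 (mod 2)
x^2: 1·1 + 1·0 = 1 ≡ 1 (mod 2)
x^3: 1·1 = 1 ≡ 1 (mod 2)
Result: 1 + x + x^2 + x^3

f · g = 1 + x + x^2 + x^3


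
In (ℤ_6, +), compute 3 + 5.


Operation: addition mod 6
3 + 5 = (a + b) mod 6 with a = 3, b = 5

3 + 5 = 2


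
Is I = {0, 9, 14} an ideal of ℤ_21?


Check ideal conditions for I = {0, 9, 14} in ℤ_21:
(1) I is an additive subgroup? No
(2) For r ∈ ℤ_21 and a ∈ I: r·a ∈ I? No  [counterexample: r=2, a=9, r·a mod 21 = 18 ∉ I]

No, I is not an ideal of ℤ_21


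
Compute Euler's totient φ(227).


Factor n: 227 = 227
φ(n) = n · ∏(1 - 1/p) over distinct primes p | n
φ(227) = 227 · (1 - 1/227) = 226

φ(227) = 226


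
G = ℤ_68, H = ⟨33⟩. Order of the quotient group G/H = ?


|⟨33⟩| = n / gcd(33, 68) = 68 / 1 = 68
H is normal (ℤ_68 is abelian).
|G/H| = |G| / |H| = 68 / 68 = 1

|G/H| = 1


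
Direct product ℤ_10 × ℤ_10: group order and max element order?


|ℤ_10 × ℤ_10| = 10 × 10 = 100
Max element order = lcm(10,10) = 10
Cyclic? No (gcd=10)

|ℤ_10×ℤ_10| = 100, max element order = 10


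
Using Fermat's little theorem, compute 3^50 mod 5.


Fermat's little theorem: if p is prime and gcd(a,p)=1, then a^(p-1) ≡ 1 (mod p)
p = 5 is prime, gcd(3,5) = 1
Reduce exponent: 50 mod 4 = 2
So 3^50 ≡ 3^2 (mod 5)
3^2 mod 5 = 4

3^50 ≡ 4 (mod 5)


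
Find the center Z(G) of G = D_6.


Z(G) = {g ∈ G | gx = xg for all x ∈ G}
For even n, Z(D_n) = {e, r^(n/2)}: the 180° rotation r^3 commutes with every reflection and rotation

Z(D_6) = {e, r^3}


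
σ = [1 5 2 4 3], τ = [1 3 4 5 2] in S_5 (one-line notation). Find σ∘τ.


σ∘τ: apply τ first, then σ
1 →τ 1 →σ 1
2 →τ 3 →σ 2
3 →τ 4 →σ 4
4 →τ 5 →σ 3
5 →τ 2 →σ 5

σ∘τ = [1 2 4 3 5]


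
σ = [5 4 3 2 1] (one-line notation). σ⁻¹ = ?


To find σ⁻¹, swap domain and range:
σ(1) = 5 → σ⁻¹(5) = 1
σ(2) = 4 → σ⁻¹(4) = 2
σ(3) = 3 → σ⁻¹(3) = 3
σ(4) = 2 → σ⁻¹(2) = 4
σ(5) = 1 → σ⁻¹(1) = 5

σ⁻¹ = [5 4 3 2 1]


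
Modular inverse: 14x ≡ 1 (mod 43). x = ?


Use the extended Euclidean algorithm to write 1 = 14·s + 43·t; then s mod 43 is the inverse.
Euclidean algorithm:
  14 = 0·43 + 14
  43 = 3·14 + 1
  14 = 14·1 + 0
gcd(14,43) = 1
Back-substitution gives: 14·(-3) + 43·(1) = 1
So 14⁻¹ ≡ -3 ≡ 40 (mod 43)
Check: 14 × 40 = 560 ≡ 1 (mod 43) ✓

14⁻¹ ≡ 40 (mod 43)


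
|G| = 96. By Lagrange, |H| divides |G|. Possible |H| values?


Lagrange's theorem: |H| divides |G|
|G| = 96
Divisors of 96: 1, 2, 3, 4, 6, 8, 12, 16, 24, 32, 48, 96

Possible subgroup orders: {1, 2, 3, 4, 6, 8, 12, 16, 24, 32, 48, 96}


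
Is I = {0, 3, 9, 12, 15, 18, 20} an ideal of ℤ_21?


Check ideal conditions for I = {0, 3, 9, 12, 15, 18, 20} in ℤ_21:
(1) I is an additive subgroup? No
(2) For r ∈ ℤ_21 and a ∈ I: r·a ∈ I? No  [counterexample: r=2, a=3, r·a mod 21 = 6 ∉ I]

No, I is not an ideal of ℤ_21


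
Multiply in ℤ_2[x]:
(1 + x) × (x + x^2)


Expand and collect like terms; reduce coefficients mod 2:
x^0: 1·0 = 0 ≡ 0 (mod 2)
x^1: 1·1 + 1·0 = 1 ≡ 1 (mod 2)
x^2: 1·1 + 1·1 = 2 ≡ 0 (mod 2)
x^3: 1·1 = 1 ≡ 1 (mod 2)
Result: x + x^3

f · g = x + x^3


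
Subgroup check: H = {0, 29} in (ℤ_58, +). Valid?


Subgroup test for H = {0, 29} in (ℤ_58, +):
(1) 0 ∈ H? Yes
(2) Closure: for all a,b ∈ H, (a+b) mod 58 ∈ H? Yes
(3) Inverses: for all a ∈ H, -a mod 58 ∈ H? Yes

Yes, H is a subgroup of ℤ_58


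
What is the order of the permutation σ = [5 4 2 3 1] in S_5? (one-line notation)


Cycle decomposition: (1 5) (2 4 3)
Cycle lengths: 2, 3
Order = lcm(2, 3) = 6

ord(σ) = 6


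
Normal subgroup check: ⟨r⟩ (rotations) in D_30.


H = ⟨r⟩ (rotations) in D_30
The rotation subgroup ⟨r⟩ has index 2 in D_30, so it is normal

Yes, normal subgroup


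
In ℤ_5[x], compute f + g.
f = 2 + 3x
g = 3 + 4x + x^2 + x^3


Add coefficients mod 5:
x^0: 2 + 3 = 0 (mod 5)
x^1: 3 + 4 = 2 (mod 5)
x^2: 0 + 1 = 1 (mod 5)
x^3: 0 + 1 = 1 (mod 5)
Result: 2x + x^2 + x^3

f + g = 2x + x^2 + x^3


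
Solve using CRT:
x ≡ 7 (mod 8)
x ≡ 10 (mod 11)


m₁ = 8, m₂ = 11, gcd = 1, so CRT applies. M = m₁·m₂ = 88
Let M₁ = M/m₁ = 11, M₂ = M/m₂ = 8
Find y₁ ≡ M₁⁻¹ (mod m₁): 11⁻¹ ≡ 3 (mod 8)
Find y₂ ≡ M₂⁻¹ (mod m₂): 8⁻¹ ≡ 7 (mod 11)
x = a₁·M₁·y₁ + a₂·M₂·y₂ = 7·11·3 + 10·8·7 = 791
Reduce mod 88: x ≡ 87
Check: 87 mod 8 = 7 ✓, 87 mod 11 = 10 ✓

x ≡ 87 (mod 88)


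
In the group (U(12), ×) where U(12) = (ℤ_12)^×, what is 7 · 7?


Operation: multiplication mod 12
7 · 7 = (a × b) mod 12 with a = 7, b = 7

7 · 7 = 1


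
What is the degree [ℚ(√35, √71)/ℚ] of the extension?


[ℚ(√35,√71):ℚ] = [ℚ(√35,√71):ℚ(√35)]·[ℚ(√35):ℚ] = 2·2 = 4

[ℚ(√35, √71)/ℚ] = 4


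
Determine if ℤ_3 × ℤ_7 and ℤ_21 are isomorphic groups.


Comparing ℤ_3 × ℤ_7 and ℤ_21:
gcd(3,7) = 1, so ℤ_3 × ℤ_7 ≅ ℤ_21 (CRT)

Yes, ℤ_3 × ℤ_7 ≅ ℤ_21


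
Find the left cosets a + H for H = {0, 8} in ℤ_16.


H = {0, 8}, |H| = 2
Number of cosets = |G|/|H| = 16/2 = 8
0 + H = {0, 8}
1 + H = {1, 9}
2 + H = {2, 10}
3 + H = {3, 11}
4 + H = {4, 12}
5 + H = {5, 13}
6 + H = {6, 14}
7 + H = {7, 15}

Cosets: 0+H={0,8}; 1+H={1,9}; 2+H={2,10}; 3+H={3,11}; 4+H={4,12}; 5+H={5,13}; 6+H={6,14}; 7+H={7,15}


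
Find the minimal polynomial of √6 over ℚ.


√6 satisfies x² - 6 = 0, irreducible over ℚ since 6 is squarefree

Minimal polynomial: x² - 6


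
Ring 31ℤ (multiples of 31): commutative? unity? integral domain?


31ℤ is a commutative ring under +,× but has no multiplicative identity (1 ∉ 31ℤ); it has no zero divisors, but without unity it is not an integral domain
Commutative: Yes
Integral domain: No
Has unity: No

31ℤ (multiples of 31): Commutative=Yes, Unity=No


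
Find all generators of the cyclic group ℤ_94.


g generates ℤ_n iff gcd(g,n) = 1
Prime factors of 94: 2, 47
Generators are g ∈ {1,...,93} not divisible by any of these primes.
Generators: {1, 3, 5, 7, 9, 11, 13, 15, 17, 19, 21, 23, 25, 27, 29, 31, 33, 35, 37, 39, 41, 43, 45, 49, 51, 53, 55, 57, 59, 61, 63, 65, 67, 69, 71, 73, 75, 77, 79, 81, 83, 85, 87, 89, 91, 93}
Number of generators = φ(94) = 46

Generators of ℤ_94 = {1, 3, 5, 7, 9, 11, 13, 15, 17, 19, 21, 23, 25, 27, 29, 31, 33, 35, 37, 39, 41, 43, 45, 49, 51, 53, 55, 57, 59, 61, 63, 65, 67, 69, 71, 73, 75, 77, 79, 81, 83, 85, 87, 89, 91, 93}


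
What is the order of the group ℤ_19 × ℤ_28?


|A × B| = |A| · |B|
|ℤ_19 × ℤ_28| = 19 × 28 = 532

|ℤ_19 × ℤ_28| = 532


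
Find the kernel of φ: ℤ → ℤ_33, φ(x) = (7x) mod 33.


Kernel = preimage of identity
ker(φ) = {x ∈ ℤ : 7x ≡ 0 (mod 33)}. gcd(7,33) = 1, so 7x ≡ 0 (mod 33) ⟺ x ≡ 0 (mod 33/1 = 33). Hence ker(φ) = 33ℤ

ker(φ) = 33ℤ


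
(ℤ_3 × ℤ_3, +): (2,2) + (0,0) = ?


Operation: componentwise addition mod (3, 3)
(2,2) + (0,0) = ((a₁+b₁) mod 3, (a₂+b₂) mod 3) with a = (2,2), b = (0,0)

(2,2) + (0,0) = (2,2)


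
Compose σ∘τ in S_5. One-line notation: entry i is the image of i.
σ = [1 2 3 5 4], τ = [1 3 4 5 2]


σ∘τ: apply τ first, then σ
1 →τ 1 →σ 1
2 →τ 3 →σ 3
3 →τ 4 →σ 5
4 →τ 5 →σ 4
5 →τ 2 →σ 2

σ∘τ = [1 3 5 4 2]


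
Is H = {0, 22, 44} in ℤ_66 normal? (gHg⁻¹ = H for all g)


H = {0, 22, 44} in ℤ_66
ℤ_66 is abelian; every subgroup of an abelian group is normal

Yes, normal subgroup


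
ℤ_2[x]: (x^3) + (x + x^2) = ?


Add coefficients mod 2:
x^0: 0 + 0 = 0 (mod 2)
x^1: 0 + 1 = 1 (mod 2)
x^2: 0 + 1 = 1 (mod 2)
x^3: 1 + 0 = 1 (mod 2)
Result: x + x^2 + x^3

f + g = x + x^2 + x^3


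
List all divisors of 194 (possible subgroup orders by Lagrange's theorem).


Lagrange's theorem: |H| divides |G|
|G| = 194
Divisors of 194: 1, 2, 97, 194

Possible subgroup orders: {1, 2, 97, 194}


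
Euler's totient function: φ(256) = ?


Factor n: 256 = 2^8
φ(n) = n · ∏(1 - 1/p) over distinct primes p | n
φ(256) = 256 · (1 - 1/2) = 128

φ(256) = 128


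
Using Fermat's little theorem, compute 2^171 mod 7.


Fermat's little theorem: if p is prime and gcd(a,p)=1, then a^(p-1) ≡ 1 (mod p)
p = 7 is prime, gcd(2,7) = 1
Reduce exponent: 171 mod 6 = 3
So 2^171 ≡ 2^3 (mod 7)
2^3 mod 7 = 1

2^171 ≡ 1 (mod 7)


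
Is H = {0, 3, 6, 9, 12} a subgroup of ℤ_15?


Subgroup test for H = {0, 3, 6, 9, 12} in (ℤ_15, +):
(1) 0 ∈ H? Yes
(2) Closure: for all a,b ∈ H, (a+b) mod 15 ∈ H? Yes
(3) Inverses: for all a ∈ H, -a mod 15 ∈ H? Yes

Yes, H is a subgroup of ℤ_15


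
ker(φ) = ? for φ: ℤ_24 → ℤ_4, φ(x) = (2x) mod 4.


Kernel = preimage of identity
ker(φ) = {x ∈ ℤ_24 : 2x ≡ 0 (mod 4)}. Since 4 | 24, φ is well-defined. The kernel is the cyclic subgroup ⟨2⟩ of ℤ_24 (order 12), i.e. {0, 2, 4, 6, 8, 10, 12, 14, 16, 18, 20, 22}

ker(φ) = {0, 2, 4, 6, 8, 10, 12, 14, 16, 18, 20, 22}


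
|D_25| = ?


|D_n| = 2n (n rotations and n reflections)
|D_25| = 2×25 = 50

|D_25| = 50


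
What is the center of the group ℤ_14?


Z(G) = {g ∈ G | gx = xg for all x ∈ G}
ℤ_14 is abelian, so Z(G) = G

Z(ℤ_14) = ℤ_14


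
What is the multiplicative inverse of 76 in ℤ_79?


Use the extended Euclidean algorithm to write 1 = 76·s + 79·t; then s mod 79 is the inverse.
Euclidean algorithm:
  76 = 0·79 + 76
  79 = 1·76 + 3
  76 = 25·3 + 1
  3 = 3·1 + 0
gcd(76,79) = 1
Back-substitution gives: 76·(26) + 79·(-25) = 1
So 76⁻¹ ≡ 26 ≡ 26 (mod 79)
Check: 76 × 26 = 1976 ≡ 1 (mod 79) ✓

76⁻¹ ≡ 26 (mod 79)


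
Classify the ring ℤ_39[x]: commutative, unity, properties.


ℤ_39 has zero divisors (3·13 ≡ 0), and these lift to constant zero divisors in ℤ_39[x]; so not an integral domain
Commutative: Yes
Integral domain: No
Has unity: Yes

ℤ_39[x]: Commutative=Yes, Unity=Yes


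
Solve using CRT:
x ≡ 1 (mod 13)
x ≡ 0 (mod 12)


m₁ = 13, m₂ = 12, gcd = 1, so CRT applies. M = m₁·m₂ = 156
Let M₁ = M/m₁ = 12, M₂ = M/m₂ = 13
Find y₁ ≡ M₁⁻¹ (mod m₁): 12⁻¹ ≡ 12 (mod 13)
Find y₂ ≡ M₂⁻¹ (mod m₂): 13⁻¹ ≡ 1 (mod 12)
x = a₁·M₁·y₁ + a₂·M₂·y₂ = 1·12·12 + 0·13·1 = 144
Reduce mod 156: x ≡ 144
Check: 144 mod 13 = 1 ✓, 144 mod 12 = 0 ✓

x ≡ 144 (mod 156)


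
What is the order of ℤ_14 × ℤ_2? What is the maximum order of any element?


|ℤ_14 × ℤ_2| = 14 × 2 = 28
Max element order = lcm(14,2) = 14
Cyclic? No (gcd=2)

|ℤ_14×ℤ_2| = 28, max element order = 14


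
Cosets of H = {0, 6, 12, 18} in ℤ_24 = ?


H = {0, 6, 12, 18}, |H| = 4
Number of cosets = |G|/|H| = 24/4 = 6
0 + H = {0, 6, 12, 18}
1 + H = {1, 7, 13, 19}
2 + H = {2, 8, 14, 20}
3 + H = {3, 9, 15, 21}
4 + H = {4, 10, 16, 22}
5 + H = {5, 11, 17, 23}

Cosets: 0+H={0,6,12,18}; 1+H={1,7,13,19}; 2+H={2,8,14,20}; 3+H={3,9,15,21}; 4+H={4,10,16,22}; 5+H={5,11,17,23}


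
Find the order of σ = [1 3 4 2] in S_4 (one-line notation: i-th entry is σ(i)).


Cycle decomposition: (2 3 4)
Cycle lengths: 3
Order = lcm(3) = 3

ord(σ) = 3


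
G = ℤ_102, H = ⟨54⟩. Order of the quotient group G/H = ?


|⟨54⟩| = n / gcd(54, 102) = 102 / 6 = 17
H is normal (ℤ_102 is abelian).
|G/H| = |G| / |H| = 102 / 17 = 6

|G/H| = 6


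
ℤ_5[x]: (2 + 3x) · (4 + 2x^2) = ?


Expand and collect like terms; reduce coefficients mod 5:
x^0: 2·4 = 8 ≡ 3 (mod 5)
x^1: 2·0 + 3·4 = 12 ≡ 2 (mod 5)
x^2: 2·2 + 3·0 = 4 ≡ 4 (mod 5)
x^3: 3·2 = 6 ≡ 1 (mod 5)
Result: 3 + 2x + 4x^2 + x^3

f · g = 3 + 2x + 4x^2 + x^3


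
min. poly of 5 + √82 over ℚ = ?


Let α = 5 + √82. Then α - 5 = √82, so (α - 5)² = 82, giving α² - 10α - 57 = 0. Degree 2 and α ∉ ℚ, so this is the minimal polynomial.

Minimal polynomial: x² - 10x - 57


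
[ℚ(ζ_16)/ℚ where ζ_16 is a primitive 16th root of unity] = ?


[ℚ(ζ_n):ℚ] = deg Φ_n(x) = φ(n). Here φ(16) = 8

[ℚ(ζ_16)/ℚ where ζ_16 is a primitive 16th root of unity] = 8


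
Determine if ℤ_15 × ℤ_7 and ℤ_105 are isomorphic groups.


Comparing ℤ_15 × ℤ_7 and ℤ_105:
gcd(15,7) = 1, so ℤ_15 × ℤ_7 ≅ ℤ_105 (CRT)

Yes, ℤ_15 × ℤ_7 ≅ ℤ_105


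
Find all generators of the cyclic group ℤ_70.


g generates ℤ_n iff gcd(g,n) = 1
Prime factors of 70: 2, 5, 7
Generators are g ∈ {1,...,69} not divisible by any of these primes.
Generators: {1, 3, 9, 11, 13, 17, 19, 23, 27, 29, 31, 33, 37, 39, 41, 43, 47, 51, 53, 57, 59, 61, 67, 69}
Number of generators = φ(70) = 24

Generators of ℤ_70 = {1, 3, 9, 11, 13, 17, 19, 23, 27, 29, 31, 33, 37, 39, 41, 43, 47, 51, 53, 57, 59, 61, 67, 69}


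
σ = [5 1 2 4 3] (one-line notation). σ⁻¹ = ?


To find σ⁻¹, swap domain and range:
σ(1) = 5 → σ⁻¹(5) = 1
σ(2) = 1 → σ⁻¹(1) = 2
σ(3) = 2 → σ⁻¹(2) = 3
σ(4) = 4 → σ⁻¹(4) = 4
σ(5) = 3 → σ⁻¹(3) = 5

σ⁻¹ = [2 3 5 4 1]


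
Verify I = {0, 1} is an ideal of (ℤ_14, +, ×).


Check ideal conditions for I = {0, 1} in ℤ_14:
(1) I is an additive subgroup? No
(2) For r ∈ ℤ_14 and a ∈ I: r·a ∈ I? No  [counterexample: r=2, a=1, r·a mod 14 = 2 ∉ I]

No, I is not an ideal of ℤ_14


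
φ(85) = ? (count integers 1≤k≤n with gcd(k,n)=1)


Factor n: 85 = 5 × 17
φ(n) = n · ∏(1 - 1/p) over distinct primes p | n
φ(85) = 85 · (1 - 1/5) · (1 - 1/17) = 64

φ(85) = 64


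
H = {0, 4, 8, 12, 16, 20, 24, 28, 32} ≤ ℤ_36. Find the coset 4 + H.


4 + H = {4 + h (mod 36) : h ∈ H}
4+0=4, 4+4=8, 4+8=12, 4+12=16, 4+16=20, 4+20=24, 4+24=28, 4+28=32, 4+32=0
4 + H = {0, 4, 8, 12, 16, 20, 24, 28, 32} = 0 + H

4 + H = {0, 4, 8, 12, 16, 20, 24, 28, 32}


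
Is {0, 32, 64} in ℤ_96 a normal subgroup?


H = {0, 32, 64} in ℤ_96
ℤ_96 is abelian; every subgroup of an abelian group is normal

Yes, normal subgroup


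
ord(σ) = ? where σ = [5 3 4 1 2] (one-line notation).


Cycle decomposition: (1 5 2 3 4)
Cycle lengths: 5
Order = lcm(5) = 5

ord(σ) = 5


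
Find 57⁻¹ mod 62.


Use the extended Euclidean algorithm to write 1 = 57·s + 62·t; then s mod 62 is the inverse.
Euclidean algorithm:
  57 = 0·62 + 57
  62 = 1·57 + 5
  57 = 11·5 + 2
  5 = 2·2 + 1
  2 = 2·1 + 0
gcd(57,62) = 1
Back-substitution gives: 57·(-25) + 62·(23) = 1
So 57⁻¹ ≡ -25 ≡ 37 (mod 62)
Check: 57 × 37 = 2109 ≡ 1 (mod 62) ✓

57⁻¹ ≡ 37 (mod 62)


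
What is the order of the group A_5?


|A_n| = n!/2 (even permutations)
|A_5| = 5!/2 = 120/2 = 60

|A_5| = 60


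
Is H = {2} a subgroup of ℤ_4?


Subgroup test for H = {2} in (ℤ_4, +):
(1) 0 ∈ H? No
(2) Closure: for all a,b ∈ H, (a+b) mod 4 ∈ H? No  [counterexample: 2 + 2 = 0 ∉ H]
(3) Inverses: for all a ∈ H, -a mod 4 ∈ H? Yes

No, H is not a subgroup of ℤ_4


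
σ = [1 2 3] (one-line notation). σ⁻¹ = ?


To find σ⁻¹, swap domain and range:
σ(1) = 1 → σ⁻¹(1) = 1
σ(2) = 2 → σ⁻¹(2) = 2
σ(3) = 3 → σ⁻¹(3) = 3

σ⁻¹ = [1 2 3]


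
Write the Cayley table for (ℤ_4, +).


Elements: {0, 1, 2, 3}
Operation: addition mod 4
Entry (a, b) = (a + b) mod 4

Cayley table:
  | 0 | 1 | 2 | 3
0 | 0 | 1 | 2 | 3
1 | 1 | 2 | 3 | 0
2 | 2 | 3 | 0 | 1
3 | 3 | 0 | 1 | 2


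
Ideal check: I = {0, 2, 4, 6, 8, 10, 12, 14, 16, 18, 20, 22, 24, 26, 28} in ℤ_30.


Check ideal conditions for I = {0, 2, 4, 6, 8, 10, 12, 14, 16, 18, 20, 22, 24, 26, 28} in ℤ_30:
(1) I is an additive subgroup? Yes
(2) For r ∈ ℤ_30 and a ∈ I: r·a ∈ I? Yes

Yes, I is an ideal of ℤ_30


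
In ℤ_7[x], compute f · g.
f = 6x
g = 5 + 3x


Expand and collect like terms; reduce coefficients mod 7:
x^0: 0·5 = 0 ≡ 0 (mod 7)
x^1: 0·3 + 6·5 = 30 ≡ 2 (mod 7)
x^2: 6·3 = 18 ≡ 4 (mod 7)
Result: 2x + 4x^2

f · g = 2x + 4x^2


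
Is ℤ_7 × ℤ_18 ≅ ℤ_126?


Comparing ℤ_7 × ℤ_18 and ℤ_126:
gcd(7,18) = 1, so ℤ_7 × ℤ_18 ≅ ℤ_126 (CRT)

Yes, ℤ_7 × ℤ_18 ≅ ℤ_126


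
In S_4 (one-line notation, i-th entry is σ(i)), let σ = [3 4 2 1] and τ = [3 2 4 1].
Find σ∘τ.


σ∘τ: apply τ first, then σ
1 →τ 3 →σ 2
2 →τ 2 →σ 4
3 →τ 4 →σ 1
4 →τ 1 →σ 3

σ∘τ = [2 4 1 3]


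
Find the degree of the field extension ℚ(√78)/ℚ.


√78 has minimal polynomial x² - 78 (irreducible over ℚ since 78 is squarefree)

[ℚ(√78)/ℚ] = 2


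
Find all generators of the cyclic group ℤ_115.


g generates ℤ_n iff gcd(g,n) = 1
Prime factors of 115: 5, 23
Generators are g ∈ {1,...,114} not divisible by any of these primes.
Generators: {1, 2, 3, 4, 6, 7, 8, 9, 11, 12, 13, 14, 16, 17, 18, 19, 21, 22, 24, 26, 27, 28, 29, 31, 32, 33, 34, 36, 37, 38, 39, 41, 42, 43, 44, 47, 48, 49, 51, 52, 53, 54, 56, 57, 58, 59, 61, 62, 63, 64, 66, 67, 68, 71, 72, 73, 74, 76, 77, 78, 79, 81, 82, 83, 84, 86, 87, 88, 89, 91, 93, 94, 96, 97, 98, 99, 101, 102, 103, 104, 106, 107, 108, 109, 111, 112, 113, 114}
Number of generators = φ(115) = 88

Generators of ℤ_115 = {1, 2, 3, 4, 6, 7, 8, 9, 11, 12, 13, 14, 16, 17, 18, 19, 21, 22, 24, 26, 27, 28, 29, 31, 32, 33, 34, 36, 37, 38, 39, 41, 42, 43, 44, 47, 48, 49, 51, 52, 53, 54, 56, 57, 58, 59, 61, 62, 63, 64, 66, 67, 68, 71, 72, 73, 74, 76, 77, 78, 79, 81, 82, 83, 84, 86, 87, 88, 89, 91, 93, 94, 96, 97, 98, 99, 101, 102, 103, 104, 106, 107, 108, 109, 111, 112, 113, 114}


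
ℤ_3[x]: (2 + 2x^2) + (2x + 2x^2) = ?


Add coefficients mod 3:
x^0: 2 + 0 = 2 (mod 3)
x^1: 0 + 2 = 2 (mod 3)
x^2: 2 + 2 = 1 (mod 3)
Result: 2 + 2x + x^2

f + g = 2 + 2x + x^2


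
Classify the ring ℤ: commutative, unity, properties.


integers form a commutative ring with unity 1; no zero divisors
Commutative: Yes
Integral domain: Yes
Has unity: Yes

ℤ: Commutative=Yes, Unity=Yes


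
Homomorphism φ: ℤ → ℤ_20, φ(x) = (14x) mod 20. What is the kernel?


Kernel = preimage of identity
ker(φ) = {x ∈ ℤ : 14x ≡ 0 (mod 20)}. gcd(14,20) = 2, so 14x ≡ 0 (mod 20) ⟺ x ≡ 0 (mod 20/2 = 10). Hence ker(φ) = 10ℤ

ker(φ) = 10ℤ


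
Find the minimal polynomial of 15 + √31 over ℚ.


Let α = 15 + √31. Then α - 15 = √31, so (α - 15)² = 31, giving α² - 30α + 194 = 0. Degree 2 and α ∉ ℚ, so this is the minimal polynomial.

Minimal polynomial: x² - 30x + 194


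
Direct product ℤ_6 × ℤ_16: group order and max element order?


|ℤ_6 × ℤ_16| = 6 × 16 = 96
Max element order = lcm(6,16) = 48
Cyclic? No (gcd=2)

|ℤ_6×ℤ_16| = 96, max element order = 48


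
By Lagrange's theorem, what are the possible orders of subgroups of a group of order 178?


Lagrange's theorem: |H| divides |G|
|G| = 178
Divisors of 178: 1, 2, 89, 178

Possible subgroup orders: {1, 2, 89, 178}


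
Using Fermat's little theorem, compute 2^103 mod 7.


Fermat's little theorem: if p is prime and gcd(a,p)=1, then a^(p-1) ≡ 1 (mod p)
p = 7 is prime, gcd(2,7) = 1
Reduce exponent: 103 mod 6 = 1
So 2^103 ≡ 2^1 (mod 7)
2^1 mod 7 = 2

2^103 ≡ 2 (mod 7)


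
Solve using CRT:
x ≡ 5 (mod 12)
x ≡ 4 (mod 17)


m₁ = 12, m₂ = 17, gcd = 1, so CRT applies. M = m₁·m₂ = 204
Let M₁ = M/m₁ = 17, M₂ = M/m₂ = 12
Find y₁ ≡ M₁⁻¹ (mod m₁): 17⁻¹ ≡ 5 (mod 12)
Find y₂ ≡ M₂⁻¹ (mod m₂): 12⁻¹ ≡ 10 (mod 17)
x = a₁·M₁·y₁ + a₂·M₂·y₂ = 5·17·5 + 4·12·10 = 905
Reduce mod 204: x ≡ 89
Check: 89 mod 12 = 5 ✓, 89 mod 17 = 4 ✓

x ≡ 89 (mod 204)


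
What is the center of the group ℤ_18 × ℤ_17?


Z(G) = {g ∈ G | gx = xg for all x ∈ G}
Direct product of abelian groups is abelian, so Z(G) = G

Z(ℤ_18 × ℤ_17) = ℤ_18 × ℤ_17


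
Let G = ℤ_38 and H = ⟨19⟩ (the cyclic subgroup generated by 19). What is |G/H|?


|⟨19⟩| = n / gcd(19, 38) = 38 / 19 = 2
H is normal (ℤ_38 is abelian).
|G/H| = |G| / |H| = 38 / 2 = 19

|G/H| = 19


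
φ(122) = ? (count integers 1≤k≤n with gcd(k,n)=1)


Factor n: 122 = 2 × 61
φ(n) = n · ∏(1 - 1/p) over distinct primes p | n
φ(122) = 122 · (1 - 1/2) · (1 - 1/61) = 60

φ(122) = 60


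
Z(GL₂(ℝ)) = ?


Z(G) = {g ∈ G | gx = xg for all x ∈ G}
Only scalar multiples of the identity commute with all invertible matrices

Z(GL₂(ℝ)) = {aI : a ∈ ℝ, a ≠ 0}


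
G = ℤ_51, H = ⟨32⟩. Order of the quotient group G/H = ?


|⟨32⟩| = n / gcd(32, 51) = 51 / 1 = 51
H is normal (ℤ_51 is abelian).
|G/H| = |G| / |H| = 51 / 51 = 1

|G/H| = 1


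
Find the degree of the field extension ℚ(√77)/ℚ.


√77 has minimal polynomial x² - 77 (irreducible over ℚ since 77 is squarefree)

[ℚ(√77)/ℚ] = 2


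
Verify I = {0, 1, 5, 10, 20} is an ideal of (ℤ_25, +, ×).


Check ideal conditions for I = {0, 1, 5, 10, 20} in ℤ_25:
(1) I is an additive subgroup? No
(2) For r ∈ ℤ_25 and a ∈ I: r·a ∈ I? No  [counterexample: r=2, a=1, r·a mod 25 = 2 ∉ I]

No, I is not an ideal of ℤ_25


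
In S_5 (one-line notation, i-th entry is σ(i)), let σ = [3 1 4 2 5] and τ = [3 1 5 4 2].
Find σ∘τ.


σ∘τ: apply τ first, then σ
1 →τ 3 →σ 4
2 →τ 1 →σ 3
3 →τ 5 →σ 5
4 →τ 4 →σ 2
5 →τ 2 →σ 1

σ∘τ = [4 3 5 2 1]


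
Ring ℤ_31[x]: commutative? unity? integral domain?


ℤ_31 is a field (n prime), so ℤ_31[x] is a commutative integral domain with unity
Commutative: Yes
Integral domain: Yes
Has unity: Yes

ℤ_31[x]: Commutative=Yes, Unity=Yes


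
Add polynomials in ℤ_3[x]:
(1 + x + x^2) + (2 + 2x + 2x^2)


Add coefficients mod 3:
x^0: 1 + 2 = 0 (mod 3)
x^1: 1 + 2 = 0 (mod 3)
x^2: 1 + 2 = 0 (mod 3)
Result: 0

f + g = 0
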